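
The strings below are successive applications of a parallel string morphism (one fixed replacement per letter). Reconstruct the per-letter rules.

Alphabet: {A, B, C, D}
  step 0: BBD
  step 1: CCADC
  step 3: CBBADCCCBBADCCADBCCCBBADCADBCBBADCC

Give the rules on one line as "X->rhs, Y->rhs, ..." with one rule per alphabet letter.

A->CBB, B->C, C->ADB, D->ADC

  step 0 ⇒ step 1: BBD ⇒ C·C·ADC
    B ↦ C
    D ↦ ADC
    A ↦ CBB  (constrained at step 1)
    C ↦ ADB  (constrained at step 1)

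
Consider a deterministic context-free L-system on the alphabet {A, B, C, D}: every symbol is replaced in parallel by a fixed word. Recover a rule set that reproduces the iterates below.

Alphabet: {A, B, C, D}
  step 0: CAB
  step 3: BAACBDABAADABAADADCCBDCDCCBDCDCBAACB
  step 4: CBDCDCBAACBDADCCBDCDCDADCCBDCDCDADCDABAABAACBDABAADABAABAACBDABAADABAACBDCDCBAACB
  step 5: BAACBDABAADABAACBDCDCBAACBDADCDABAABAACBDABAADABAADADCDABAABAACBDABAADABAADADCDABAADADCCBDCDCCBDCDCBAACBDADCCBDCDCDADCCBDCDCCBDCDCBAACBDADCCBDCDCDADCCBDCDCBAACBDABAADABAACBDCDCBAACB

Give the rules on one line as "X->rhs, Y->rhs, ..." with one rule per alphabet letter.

  step 4 ⇒ step 5: CBDCDCBAACBDADCCBDCDCDADCCBDCDCDADCDABAABAACBDABAADABAABAACBDABAADABAACBDCDCBAACB ⇒ BAA·CB·DA·BAA·DA·BAA·CB·DC·DC·BAA·CB·DA·DC·DA·BAA·BAA·CB·DA·BAA·DA·BAA·DA·DC·DA·BAA·BAA·CB·DA·BAA·DA·BAA·DA·DC·DA·BAA·DA·DC·CB·DC·DC·CB·DC·DC·BAA·CB·DA·DC·CB·DC·DC·DA·DC·CB·DC·DC·CB·DC·DC·BAA·CB·DA·DC·CB·DC·DC·DA·DC·CB·DC·DC·BAA·CB·DA·BAA·DA·BAA·CB·DC·DC·BAA·CB
    A ↦ DC
    B ↦ CB
    C ↦ BAA
    D ↦ DA

A->DC, B->CB, C->BAA, D->DA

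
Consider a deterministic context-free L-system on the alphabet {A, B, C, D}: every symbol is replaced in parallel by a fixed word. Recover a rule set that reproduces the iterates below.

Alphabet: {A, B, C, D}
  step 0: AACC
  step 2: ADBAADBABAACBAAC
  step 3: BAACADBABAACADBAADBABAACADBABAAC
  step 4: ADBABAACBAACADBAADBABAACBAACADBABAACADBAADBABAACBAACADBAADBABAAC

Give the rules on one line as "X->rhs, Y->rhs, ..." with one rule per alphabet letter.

  step 3 ⇒ step 4: BAACADBABAACADBAADBABAACADBABAAC ⇒ AD·BA·BA·AC·BA·AC·AD·BA·AD·BA·BA·AC·BA·AC·AD·BA·BA·AC·AD·BA·AD·BA·BA·AC·BA·AC·AD·BA·AD·BA·BA·AC
    A ↦ BA
    B ↦ AD
    C ↦ AC
    D ↦ AC

A->BA, B->AD, C->AC, D->AC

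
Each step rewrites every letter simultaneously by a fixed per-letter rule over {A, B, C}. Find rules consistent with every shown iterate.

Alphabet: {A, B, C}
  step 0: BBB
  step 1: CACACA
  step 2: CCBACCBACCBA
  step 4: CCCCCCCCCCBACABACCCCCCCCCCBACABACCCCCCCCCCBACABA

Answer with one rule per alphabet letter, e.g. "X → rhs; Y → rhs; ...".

  step 1 ⇒ step 2: CACACA ⇒ CC·BA·CC·BA·CC·BA
    A ↦ BA
    C ↦ CC
  step 0 ⇒ step 1: BBB ⇒ CA·CA·CA
    B ↦ CA

A->BA, B->CA, C->CC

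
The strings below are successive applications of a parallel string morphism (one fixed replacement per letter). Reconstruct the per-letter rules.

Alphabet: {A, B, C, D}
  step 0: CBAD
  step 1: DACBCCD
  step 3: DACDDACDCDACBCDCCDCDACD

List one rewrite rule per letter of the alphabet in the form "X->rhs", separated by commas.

  step 0 ⇒ step 1: CBAD ⇒ DA·CB·C·CD
    A ↦ C
    B ↦ CB
    C ↦ DA
    D ↦ CD

A->C, B->CB, C->DA, D->CD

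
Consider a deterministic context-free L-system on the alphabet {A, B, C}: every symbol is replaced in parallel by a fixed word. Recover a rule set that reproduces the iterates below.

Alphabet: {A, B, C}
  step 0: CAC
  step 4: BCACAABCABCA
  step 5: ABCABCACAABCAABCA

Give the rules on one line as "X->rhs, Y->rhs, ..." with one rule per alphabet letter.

  step 4 ⇒ step 5: BCACAABCABCA ⇒ A·B·CA·B·CA·CA·A·B·CA·A·B·CA
    A ↦ CA
    B ↦ A
    C ↦ B

A->CA, B->A, C->B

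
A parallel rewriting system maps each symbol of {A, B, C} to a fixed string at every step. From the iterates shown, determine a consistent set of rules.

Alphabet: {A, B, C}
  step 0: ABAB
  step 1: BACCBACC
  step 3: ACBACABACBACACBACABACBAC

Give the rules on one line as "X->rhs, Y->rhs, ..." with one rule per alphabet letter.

  step 0 ⇒ step 1: ABAB ⇒ BAC·C·BAC·C
    A ↦ BAC
    B ↦ C
    C ↦ A  (constrained at step 1)

A->BAC, B->C, C->A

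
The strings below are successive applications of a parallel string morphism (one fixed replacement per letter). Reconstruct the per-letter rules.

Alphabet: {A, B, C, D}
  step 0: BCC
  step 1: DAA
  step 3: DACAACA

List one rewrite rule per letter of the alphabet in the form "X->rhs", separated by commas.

A->AC, B->D, C->A, D->B

  step 0 ⇒ step 1: BCC ⇒ D·A·A
    B ↦ D
    C ↦ A
    A ↦ AC  (constrained at step 1)
    D ↦ B  (constrained at step 1)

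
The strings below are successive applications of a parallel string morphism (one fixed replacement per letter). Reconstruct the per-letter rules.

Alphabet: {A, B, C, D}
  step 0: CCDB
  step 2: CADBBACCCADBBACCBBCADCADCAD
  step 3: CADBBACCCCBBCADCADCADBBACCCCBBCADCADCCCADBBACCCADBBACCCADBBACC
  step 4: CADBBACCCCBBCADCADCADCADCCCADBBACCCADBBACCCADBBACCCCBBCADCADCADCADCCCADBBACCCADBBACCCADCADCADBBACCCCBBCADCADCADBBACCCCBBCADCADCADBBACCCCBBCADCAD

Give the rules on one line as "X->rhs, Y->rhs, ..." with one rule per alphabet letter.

  step 3 ⇒ step 4: CADBBACCCCBBCADCADCADBBACCCCBBCADCADCCCADBBACCCADBBACCCADBBACC ⇒ CAD·BB·ACC·C·C·BB·CAD·CAD·CAD·CAD·C·C·CAD·BB·ACC·CAD·BB·ACC·CAD·BB·ACC·C·C·BB·CAD·CAD·CAD·CAD·C·C·CAD·BB·ACC·CAD·BB·ACC·CAD·CAD·CAD·BB·ACC·C·C·BB·CAD·CAD·CAD·BB·ACC·C·C·BB·CAD·CAD·CAD·BB·ACC·C·C·BB·CAD·CAD
    A ↦ BB
    B ↦ C
    C ↦ CAD
    D ↦ ACC

A->BB, B->C, C->CAD, D->ACC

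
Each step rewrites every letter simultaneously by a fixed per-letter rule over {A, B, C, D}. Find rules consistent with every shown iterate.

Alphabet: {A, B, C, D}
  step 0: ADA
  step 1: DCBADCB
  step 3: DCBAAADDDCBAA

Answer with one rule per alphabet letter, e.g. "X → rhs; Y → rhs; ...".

A->DCB, B->D, C->D, D->A

  step 0 ⇒ step 1: ADA ⇒ DCB·A·DCB
    A ↦ DCB
    D ↦ A
    B ↦ D  (constrained at step 1)
    C ↦ D  (constrained at step 1)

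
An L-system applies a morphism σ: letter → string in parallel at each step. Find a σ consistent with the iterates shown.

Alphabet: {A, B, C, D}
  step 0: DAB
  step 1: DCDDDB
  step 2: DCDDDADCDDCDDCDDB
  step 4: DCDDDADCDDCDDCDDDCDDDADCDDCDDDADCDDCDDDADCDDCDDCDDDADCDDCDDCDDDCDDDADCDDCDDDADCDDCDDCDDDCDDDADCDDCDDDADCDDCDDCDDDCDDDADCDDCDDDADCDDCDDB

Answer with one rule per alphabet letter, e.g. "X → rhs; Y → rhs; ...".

A->D, B->DB, C->DDA, D->DCD

  step 1 ⇒ step 2: DCDDDB ⇒ DCD·DDA·DCD·DCD·DCD·DB
    B ↦ DB
    C ↦ DDA
    D ↦ DCD
  step 0 ⇒ step 1: DAB ⇒ DCD·D·DB
    A ↦ D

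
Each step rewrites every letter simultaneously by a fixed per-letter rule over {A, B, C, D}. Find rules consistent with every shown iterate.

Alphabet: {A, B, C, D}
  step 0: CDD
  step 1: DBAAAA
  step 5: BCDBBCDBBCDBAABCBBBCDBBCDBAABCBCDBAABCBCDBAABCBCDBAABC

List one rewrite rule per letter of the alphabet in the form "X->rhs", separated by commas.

  step 0 ⇒ step 1: CDD ⇒ DB·AA·AA
    C ↦ DB
    D ↦ AA
    A ↦ B  (constrained at step 1)
    B ↦ BC  (constrained at step 1)

A->B, B->BC, C->DB, D->AA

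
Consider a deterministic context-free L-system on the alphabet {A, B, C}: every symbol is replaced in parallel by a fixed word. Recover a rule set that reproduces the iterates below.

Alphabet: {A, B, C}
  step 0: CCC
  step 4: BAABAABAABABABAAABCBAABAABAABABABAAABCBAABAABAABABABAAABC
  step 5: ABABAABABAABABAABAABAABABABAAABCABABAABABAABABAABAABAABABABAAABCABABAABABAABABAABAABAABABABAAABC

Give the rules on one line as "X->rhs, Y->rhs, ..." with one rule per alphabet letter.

  step 4 ⇒ step 5: BAABAABAABABABAAABCBAABAABAABABABAAABCBAABAABAABABABAAABC ⇒ A·BA·BA·A·BA·BA·A·BA·BA·A·BA·A·BA·A·BA·BA·BA·A·ABC·A·BA·BA·A·BA·BA·A·BA·BA·A·BA·A·BA·A·BA·BA·BA·A·ABC·A·BA·BA·A·BA·BA·A·BA·BA·A·BA·A·BA·A·BA·BA·BA·A·ABC
    A ↦ BA
    B ↦ A
    C ↦ ABC

A->BA, B->A, C->ABC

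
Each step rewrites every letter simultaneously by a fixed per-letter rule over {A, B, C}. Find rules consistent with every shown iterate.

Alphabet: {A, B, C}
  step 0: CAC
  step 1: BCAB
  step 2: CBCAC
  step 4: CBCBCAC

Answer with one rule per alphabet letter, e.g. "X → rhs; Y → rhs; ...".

A->CA, B->C, C->B

  step 1 ⇒ step 2: BCAB ⇒ C·B·CA·C
    A ↦ CA
    B ↦ C
    C ↦ B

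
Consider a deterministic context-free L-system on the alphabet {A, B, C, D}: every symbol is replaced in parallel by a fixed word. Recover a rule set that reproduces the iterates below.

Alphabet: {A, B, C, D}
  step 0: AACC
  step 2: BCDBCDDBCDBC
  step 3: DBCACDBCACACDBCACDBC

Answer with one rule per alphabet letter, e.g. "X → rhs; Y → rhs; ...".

A->CB, B->D, C->BC, D->AC

  step 2 ⇒ step 3: BCDBCDDBCDBC ⇒ D·BC·AC·D·BC·AC·AC·D·BC·AC·D·BC
    B ↦ D
    C ↦ BC
    D ↦ AC
    A ↦ CB  (constrained at step 0)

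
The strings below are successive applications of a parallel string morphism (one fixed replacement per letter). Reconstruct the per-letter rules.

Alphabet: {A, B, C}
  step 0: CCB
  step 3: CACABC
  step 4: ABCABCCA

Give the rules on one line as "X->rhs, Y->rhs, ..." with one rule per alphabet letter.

  step 3 ⇒ step 4: CACABC ⇒ A·BC·A·BC·C·A
    A ↦ BC
    B ↦ C
    C ↦ A

A->BC, B->C, C->A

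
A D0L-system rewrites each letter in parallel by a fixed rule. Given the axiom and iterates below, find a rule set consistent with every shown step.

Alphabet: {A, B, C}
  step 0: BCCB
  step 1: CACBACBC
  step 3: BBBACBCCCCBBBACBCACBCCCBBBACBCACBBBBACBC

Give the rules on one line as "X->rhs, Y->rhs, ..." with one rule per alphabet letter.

  step 0 ⇒ step 1: BCCB ⇒ C·ACB·ACB·C
    B ↦ C
    C ↦ ACB
    A ↦ BBB  (constrained at step 1)

A->BBB, B->C, C->ACB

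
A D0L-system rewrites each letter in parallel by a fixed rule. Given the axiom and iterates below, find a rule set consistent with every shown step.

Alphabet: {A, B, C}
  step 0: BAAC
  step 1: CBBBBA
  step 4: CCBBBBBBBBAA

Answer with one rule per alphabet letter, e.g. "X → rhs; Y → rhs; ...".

  step 0 ⇒ step 1: BAAC ⇒ C·BB·BB·A
    A ↦ BB
    B ↦ C
    C ↦ A

A->BB, B->C, C->A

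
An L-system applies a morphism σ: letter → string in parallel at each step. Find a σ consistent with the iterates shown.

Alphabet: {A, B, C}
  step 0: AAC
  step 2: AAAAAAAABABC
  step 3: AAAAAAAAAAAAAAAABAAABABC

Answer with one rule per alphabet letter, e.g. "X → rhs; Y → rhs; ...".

  step 2 ⇒ step 3: AAAAAAAABABC ⇒ AA·AA·AA·AA·AA·AA·AA·AA·BA·AA·BA·BC
    A ↦ AA
    B ↦ BA
    C ↦ BC

A->AA, B->BA, C->BC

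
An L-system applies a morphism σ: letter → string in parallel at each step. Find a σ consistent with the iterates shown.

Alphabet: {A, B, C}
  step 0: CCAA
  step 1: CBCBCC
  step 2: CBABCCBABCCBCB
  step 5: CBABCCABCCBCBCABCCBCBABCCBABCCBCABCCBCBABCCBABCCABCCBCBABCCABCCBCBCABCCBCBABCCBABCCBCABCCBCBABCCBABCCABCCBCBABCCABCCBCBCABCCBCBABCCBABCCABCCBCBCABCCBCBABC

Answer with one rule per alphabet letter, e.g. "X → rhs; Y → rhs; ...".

A->C, B->ABC, C->CB

  step 1 ⇒ step 2: CBCBCC ⇒ CB·ABC·CB·ABC·CB·CB
    B ↦ ABC
    C ↦ CB
  step 0 ⇒ step 1: CCAA ⇒ CB·CB·C·C
    A ↦ C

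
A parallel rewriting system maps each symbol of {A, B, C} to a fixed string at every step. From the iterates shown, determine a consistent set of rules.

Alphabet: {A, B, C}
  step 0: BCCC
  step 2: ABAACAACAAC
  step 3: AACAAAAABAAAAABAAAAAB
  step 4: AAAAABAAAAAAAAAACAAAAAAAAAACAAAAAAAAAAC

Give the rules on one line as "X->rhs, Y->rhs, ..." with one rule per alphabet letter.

A->AA, B->C, C->AB

  step 3 ⇒ step 4: AACAAAAABAAAAABAAAAAB ⇒ AA·AA·AB·AA·AA·AA·AA·AA·C·AA·AA·AA·AA·AA·C·AA·AA·AA·AA·AA·C
    A ↦ AA
    B ↦ C
    C ↦ AB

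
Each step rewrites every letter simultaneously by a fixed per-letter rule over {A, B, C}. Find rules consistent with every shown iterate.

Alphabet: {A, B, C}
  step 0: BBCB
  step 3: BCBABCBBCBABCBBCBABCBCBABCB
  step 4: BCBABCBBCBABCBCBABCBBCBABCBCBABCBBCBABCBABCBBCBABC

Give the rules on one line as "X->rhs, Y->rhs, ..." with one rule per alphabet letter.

  step 3 ⇒ step 4: BCBABCBBCBABCBBCBABCBCBABCB ⇒ BC·BA·BC·B·BC·BA·BC·BC·BA·BC·B·BC·BA·BC·BC·BA·BC·B·BC·BA·BC·BA·BC·B·BC·BA·BC
    A ↦ B
    B ↦ BC
    C ↦ BA

A->B, B->BC, C->BA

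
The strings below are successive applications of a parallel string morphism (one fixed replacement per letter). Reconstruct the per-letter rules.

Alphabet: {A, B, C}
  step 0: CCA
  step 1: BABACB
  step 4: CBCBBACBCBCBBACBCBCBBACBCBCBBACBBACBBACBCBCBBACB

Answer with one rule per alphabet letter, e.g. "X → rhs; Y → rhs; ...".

  step 0 ⇒ step 1: CCA ⇒ BA·BA·CB
    A ↦ CB
    C ↦ BA
    B ↦ CB  (constrained at step 1)

A->CB, B->CB, C->BA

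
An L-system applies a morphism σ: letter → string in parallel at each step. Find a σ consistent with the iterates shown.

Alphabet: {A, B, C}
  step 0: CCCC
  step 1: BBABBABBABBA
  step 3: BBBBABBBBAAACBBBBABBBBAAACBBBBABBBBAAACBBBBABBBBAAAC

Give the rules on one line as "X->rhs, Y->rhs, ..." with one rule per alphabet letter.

A->B, B->AAC, C->BBA

  step 0 ⇒ step 1: CCCC ⇒ BBA·BBA·BBA·BBA
    C ↦ BBA
    A ↦ B  (constrained at step 1)
    B ↦ AAC  (constrained at step 1)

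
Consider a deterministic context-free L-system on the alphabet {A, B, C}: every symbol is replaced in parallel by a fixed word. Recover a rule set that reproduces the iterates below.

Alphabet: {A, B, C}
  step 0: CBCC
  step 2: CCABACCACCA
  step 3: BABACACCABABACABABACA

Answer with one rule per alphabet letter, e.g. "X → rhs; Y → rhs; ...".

  step 2 ⇒ step 3: CCABACCACCA ⇒ BA·BA·CA·C·CA·BA·BA·CA·BA·BA·CA
    A ↦ CA
    B ↦ C
    C ↦ BA

A->CA, B->C, C->BA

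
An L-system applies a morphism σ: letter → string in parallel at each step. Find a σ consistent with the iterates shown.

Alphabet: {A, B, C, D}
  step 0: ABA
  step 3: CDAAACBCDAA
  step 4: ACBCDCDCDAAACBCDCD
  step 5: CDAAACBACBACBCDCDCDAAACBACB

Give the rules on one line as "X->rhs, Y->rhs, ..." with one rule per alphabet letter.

  step 4 ⇒ step 5: ACBCDCDCDAAACBCDCD ⇒ CD·A·A·A·CB·A·CB·A·CB·CD·CD·CD·A·A·A·CB·A·CB
    A ↦ CD
    B ↦ A
    C ↦ A
    D ↦ CB

A->CD, B->A, C->A, D->CB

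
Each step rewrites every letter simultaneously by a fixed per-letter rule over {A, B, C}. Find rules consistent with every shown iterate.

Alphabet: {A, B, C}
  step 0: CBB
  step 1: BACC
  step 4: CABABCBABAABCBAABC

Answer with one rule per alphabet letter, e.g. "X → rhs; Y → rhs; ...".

  step 0 ⇒ step 1: CBB ⇒ BA·C·C
    B ↦ C
    C ↦ BA
    A ↦ AB  (constrained at step 1)

A->AB, B->C, C->BA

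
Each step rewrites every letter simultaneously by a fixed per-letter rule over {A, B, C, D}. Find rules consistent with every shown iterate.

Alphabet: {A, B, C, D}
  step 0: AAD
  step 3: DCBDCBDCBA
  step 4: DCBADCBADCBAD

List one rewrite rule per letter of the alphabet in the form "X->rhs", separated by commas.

  step 3 ⇒ step 4: DCBDCBDCBA ⇒ DC·B·A·DC·B·A·DC·B·A·D
    A ↦ D
    B ↦ A
    C ↦ B
    D ↦ DC

A->D, B->A, C->B, D->DC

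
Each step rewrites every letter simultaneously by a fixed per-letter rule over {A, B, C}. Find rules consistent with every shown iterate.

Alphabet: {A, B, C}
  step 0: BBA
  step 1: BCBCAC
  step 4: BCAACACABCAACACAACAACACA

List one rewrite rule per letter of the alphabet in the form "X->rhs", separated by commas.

A->AC, B->BC, C->A

  step 0 ⇒ step 1: BBA ⇒ BC·BC·AC
    A ↦ AC
    B ↦ BC
    C ↦ A  (constrained at step 1)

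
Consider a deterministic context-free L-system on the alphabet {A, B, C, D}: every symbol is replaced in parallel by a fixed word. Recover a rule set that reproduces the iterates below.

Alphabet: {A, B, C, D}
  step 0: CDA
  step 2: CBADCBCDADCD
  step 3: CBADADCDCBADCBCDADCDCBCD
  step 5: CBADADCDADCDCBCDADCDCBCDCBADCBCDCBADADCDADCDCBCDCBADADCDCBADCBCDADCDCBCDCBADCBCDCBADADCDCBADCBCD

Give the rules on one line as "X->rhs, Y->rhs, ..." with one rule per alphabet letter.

A->AD, B->AD, C->CB, D->CD

  step 2 ⇒ step 3: CBADCBCDADCD ⇒ CB·AD·AD·CD·CB·AD·CB·CD·AD·CD·CB·CD
    A ↦ AD
    B ↦ AD
    C ↦ CB
    D ↦ CD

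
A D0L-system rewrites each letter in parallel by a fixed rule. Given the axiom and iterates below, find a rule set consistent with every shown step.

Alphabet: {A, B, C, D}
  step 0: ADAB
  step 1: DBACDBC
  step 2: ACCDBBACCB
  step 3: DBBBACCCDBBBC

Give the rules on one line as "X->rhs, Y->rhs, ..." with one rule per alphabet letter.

  step 2 ⇒ step 3: ACCDBBACCB ⇒ DB·B·B·AC·C·C·DB·B·B·C
    A ↦ DB
    B ↦ C
    C ↦ B
    D ↦ AC

A->DB, B->C, C->B, D->AC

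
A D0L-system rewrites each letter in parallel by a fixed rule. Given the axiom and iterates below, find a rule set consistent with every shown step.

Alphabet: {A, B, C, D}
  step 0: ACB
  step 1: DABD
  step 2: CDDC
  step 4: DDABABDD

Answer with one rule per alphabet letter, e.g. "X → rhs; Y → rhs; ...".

  step 1 ⇒ step 2: DABD ⇒ C·D·D·C
    A ↦ D
    B ↦ D
    D ↦ C
  step 0 ⇒ step 1: ACB ⇒ D·AB·D
    C ↦ AB

A->D, B->D, C->AB, D->C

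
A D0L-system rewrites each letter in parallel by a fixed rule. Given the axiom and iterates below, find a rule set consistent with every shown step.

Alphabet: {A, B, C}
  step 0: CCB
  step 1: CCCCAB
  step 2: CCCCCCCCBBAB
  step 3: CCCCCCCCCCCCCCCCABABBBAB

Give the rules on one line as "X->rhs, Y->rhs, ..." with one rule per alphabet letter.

A->BB, B->AB, C->CC

  step 2 ⇒ step 3: CCCCCCCCBBAB ⇒ CC·CC·CC·CC·CC·CC·CC·CC·AB·AB·BB·AB
    A ↦ BB
    B ↦ AB
    C ↦ CC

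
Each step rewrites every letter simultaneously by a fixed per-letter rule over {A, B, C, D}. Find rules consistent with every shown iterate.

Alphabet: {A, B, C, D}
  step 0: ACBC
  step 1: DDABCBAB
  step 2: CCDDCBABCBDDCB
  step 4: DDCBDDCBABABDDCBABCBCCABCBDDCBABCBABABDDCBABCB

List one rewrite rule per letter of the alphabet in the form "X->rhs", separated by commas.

  step 1 ⇒ step 2: DDABCBAB ⇒ C·C·DD·CB·AB·CB·DD·CB
    A ↦ DD
    B ↦ CB
    C ↦ AB
    D ↦ C

A->DD, B->CB, C->AB, D->C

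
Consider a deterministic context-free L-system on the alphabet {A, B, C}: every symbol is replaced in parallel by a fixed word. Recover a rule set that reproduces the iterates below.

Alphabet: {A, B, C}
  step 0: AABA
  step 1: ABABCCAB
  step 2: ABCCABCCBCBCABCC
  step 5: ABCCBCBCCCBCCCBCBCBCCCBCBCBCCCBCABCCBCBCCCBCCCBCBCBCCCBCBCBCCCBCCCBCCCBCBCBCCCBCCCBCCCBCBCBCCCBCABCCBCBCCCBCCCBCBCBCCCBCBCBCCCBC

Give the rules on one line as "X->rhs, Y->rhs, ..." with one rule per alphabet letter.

A->AB, B->CC, C->BC

  step 1 ⇒ step 2: ABABCCAB ⇒ AB·CC·AB·CC·BC·BC·AB·CC
    A ↦ AB
    B ↦ CC
    C ↦ BC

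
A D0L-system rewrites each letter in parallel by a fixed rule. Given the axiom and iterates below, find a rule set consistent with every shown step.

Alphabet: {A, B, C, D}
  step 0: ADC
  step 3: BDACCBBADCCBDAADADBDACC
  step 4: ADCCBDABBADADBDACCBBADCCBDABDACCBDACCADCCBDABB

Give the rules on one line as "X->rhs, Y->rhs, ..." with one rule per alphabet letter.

  step 3 ⇒ step 4: BDACCBBADCCBDAADADBDACC ⇒ AD·CC·BDA·B·B·AD·AD·BDA·CC·B·B·AD·CC·BDA·BDA·CC·BDA·CC·AD·CC·BDA·B·B
    A ↦ BDA
    B ↦ AD
    C ↦ B
    D ↦ CC

A->BDA, B->AD, C->B, D->CC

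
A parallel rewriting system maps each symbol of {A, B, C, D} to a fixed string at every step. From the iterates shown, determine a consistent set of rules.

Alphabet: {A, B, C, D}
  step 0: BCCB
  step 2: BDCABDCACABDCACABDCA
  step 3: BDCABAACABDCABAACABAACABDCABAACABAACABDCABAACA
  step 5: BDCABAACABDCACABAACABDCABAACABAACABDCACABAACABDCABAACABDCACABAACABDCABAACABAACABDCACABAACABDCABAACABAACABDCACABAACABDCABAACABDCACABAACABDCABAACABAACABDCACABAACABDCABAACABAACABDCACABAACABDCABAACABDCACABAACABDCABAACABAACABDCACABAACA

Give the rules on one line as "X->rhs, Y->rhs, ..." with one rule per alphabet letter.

  step 2 ⇒ step 3: BDCABDCACABDCACABDCA ⇒ BD·CA·BAA·CA·BD·CA·BAA·CA·BAA·CA·BD·CA·BAA·CA·BAA·CA·BD·CA·BAA·CA
    A ↦ CA
    B ↦ BD
    C ↦ BAA
    D ↦ CA

A->CA, B->BD, C->BAA, D->CA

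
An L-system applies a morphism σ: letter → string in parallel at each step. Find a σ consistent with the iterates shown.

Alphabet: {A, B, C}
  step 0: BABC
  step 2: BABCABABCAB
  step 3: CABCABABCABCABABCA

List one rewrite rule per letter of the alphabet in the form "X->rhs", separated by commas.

A->B, B->CA, C->BA

  step 2 ⇒ step 3: BABCABABCAB ⇒ CA·B·CA·BA·B·CA·B·CA·BA·B·CA
    A ↦ B
    B ↦ CA
    C ↦ BA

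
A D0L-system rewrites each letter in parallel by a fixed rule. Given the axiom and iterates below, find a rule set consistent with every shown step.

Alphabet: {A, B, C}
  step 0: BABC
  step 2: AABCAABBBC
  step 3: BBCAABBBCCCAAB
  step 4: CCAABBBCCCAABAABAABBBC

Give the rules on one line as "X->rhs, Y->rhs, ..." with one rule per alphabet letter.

  step 3 ⇒ step 4: BBCAABBBCCCAAB ⇒ C·C·AAB·B·B·C·C·C·AAB·AAB·AAB·B·B·C
    A ↦ B
    B ↦ C
    C ↦ AAB

A->B, B->C, C->AAB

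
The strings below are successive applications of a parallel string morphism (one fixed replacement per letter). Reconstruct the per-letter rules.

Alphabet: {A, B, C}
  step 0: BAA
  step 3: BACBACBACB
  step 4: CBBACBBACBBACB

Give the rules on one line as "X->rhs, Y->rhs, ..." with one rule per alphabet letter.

A->B, B->CB, C->A

  step 3 ⇒ step 4: BACBACBACB ⇒ CB·B·A·CB·B·A·CB·B·A·CB
    A ↦ B
    B ↦ CB
    C ↦ A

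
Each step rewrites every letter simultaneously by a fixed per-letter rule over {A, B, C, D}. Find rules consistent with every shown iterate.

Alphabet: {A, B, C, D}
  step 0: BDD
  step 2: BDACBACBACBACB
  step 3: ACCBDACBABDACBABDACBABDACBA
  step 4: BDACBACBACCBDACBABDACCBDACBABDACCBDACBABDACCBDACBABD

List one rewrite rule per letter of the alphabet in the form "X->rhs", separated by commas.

A->BD, B->A, C->ACB, D->CC

  step 3 ⇒ step 4: ACCBDACBABDACBABDACBABDACBA ⇒ BD·ACB·ACB·A·CC·BD·ACB·A·BD·A·CC·BD·ACB·A·BD·A·CC·BD·ACB·A·BD·A·CC·BD·ACB·A·BD
    A ↦ BD
    B ↦ A
    C ↦ ACB
    D ↦ CC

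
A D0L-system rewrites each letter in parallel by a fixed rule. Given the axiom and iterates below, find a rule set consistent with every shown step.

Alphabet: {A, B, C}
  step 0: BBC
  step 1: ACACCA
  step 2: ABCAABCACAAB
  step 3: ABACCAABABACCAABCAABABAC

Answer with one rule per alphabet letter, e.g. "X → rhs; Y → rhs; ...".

  step 2 ⇒ step 3: ABCAABCACAAB ⇒ AB·AC·CA·AB·AB·AC·CA·AB·CA·AB·AB·AC
    A ↦ AB
    B ↦ AC
    C ↦ CA

A->AB, B->AC, C->CA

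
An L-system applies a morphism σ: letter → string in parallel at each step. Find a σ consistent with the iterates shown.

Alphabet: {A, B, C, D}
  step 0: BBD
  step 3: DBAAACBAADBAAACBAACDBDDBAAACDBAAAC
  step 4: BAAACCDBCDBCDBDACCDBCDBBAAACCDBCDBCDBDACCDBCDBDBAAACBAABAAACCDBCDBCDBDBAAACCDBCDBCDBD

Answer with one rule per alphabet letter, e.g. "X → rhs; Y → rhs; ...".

A->CDB, B->AC, C->D, D->BAA

  step 3 ⇒ step 4: DBAAACBAADBAAACBAACDBDDBAAACDBAAAC ⇒ BAA·AC·CDB·CDB·CDB·D·AC·CDB·CDB·BAA·AC·CDB·CDB·CDB·D·AC·CDB·CDB·D·BAA·AC·BAA·BAA·AC·CDB·CDB·CDB·D·BAA·AC·CDB·CDB·CDB·D
    A ↦ CDB
    B ↦ AC
    C ↦ D
    D ↦ BAA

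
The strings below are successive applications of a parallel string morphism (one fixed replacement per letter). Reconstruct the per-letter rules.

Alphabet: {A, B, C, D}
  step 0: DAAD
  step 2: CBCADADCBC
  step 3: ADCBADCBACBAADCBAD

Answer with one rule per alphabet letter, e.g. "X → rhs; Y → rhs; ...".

A->C, B->CB, C->AD, D->BA

  step 2 ⇒ step 3: CBCADADCBC ⇒ AD·CB·AD·C·BA·C·BA·AD·CB·AD
    A ↦ C
    B ↦ CB
    C ↦ AD
    D ↦ BA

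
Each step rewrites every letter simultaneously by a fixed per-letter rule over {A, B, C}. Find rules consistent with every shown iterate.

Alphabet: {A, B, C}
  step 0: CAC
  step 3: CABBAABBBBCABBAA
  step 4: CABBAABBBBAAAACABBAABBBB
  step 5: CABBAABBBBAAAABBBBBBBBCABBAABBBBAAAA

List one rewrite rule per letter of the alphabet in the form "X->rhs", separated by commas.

  step 4 ⇒ step 5: CABBAABBBBAAAACABBAABBBB ⇒ CA·BB·A·A·BB·BB·A·A·A·A·BB·BB·BB·BB·CA·BB·A·A·BB·BB·A·A·A·A
    A ↦ BB
    B ↦ A
    C ↦ CA

A->BB, B->A, C->CA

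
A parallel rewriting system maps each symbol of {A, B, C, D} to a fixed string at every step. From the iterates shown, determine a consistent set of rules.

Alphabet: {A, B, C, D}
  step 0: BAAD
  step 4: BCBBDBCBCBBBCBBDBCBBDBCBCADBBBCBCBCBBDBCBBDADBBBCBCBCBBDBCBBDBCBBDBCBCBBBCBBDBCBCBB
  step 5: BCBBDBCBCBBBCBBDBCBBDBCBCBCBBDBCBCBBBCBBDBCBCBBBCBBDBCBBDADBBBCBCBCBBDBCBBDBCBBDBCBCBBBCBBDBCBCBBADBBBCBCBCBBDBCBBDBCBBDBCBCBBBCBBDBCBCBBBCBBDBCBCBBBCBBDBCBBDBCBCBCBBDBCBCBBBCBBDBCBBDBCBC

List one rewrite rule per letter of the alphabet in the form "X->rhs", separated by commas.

  step 4 ⇒ step 5: BCBBDBCBCBBBCBBDBCBBDBCBCADBBBCBCBCBBDBCBBDADBBBCBCBCBBDBCBBDBCBBDBCBCBBBCBBDBCBCBB ⇒ BC·BBD·BC·BC·BB·BC·BBD·BC·BBD·BC·BC·BC·BBD·BC·BC·BB·BC·BBD·BC·BC·BB·BC·BBD·BC·BBD·AD·BB·BC·BC·BC·BBD·BC·BBD·BC·BBD·BC·BC·BB·BC·BBD·BC·BC·BB·AD·BB·BC·BC·BC·BBD·BC·BBD·BC·BBD·BC·BC·BB·BC·BBD·BC·BC·BB·BC·BBD·BC·BC·BB·BC·BBD·BC·BBD·BC·BC·BC·BBD·BC·BC·BB·BC·BBD·BC·BBD·BC·BC
    A ↦ AD
    B ↦ BC
    C ↦ BBD
    D ↦ BB

A->AD, B->BC, C->BBD, D->BB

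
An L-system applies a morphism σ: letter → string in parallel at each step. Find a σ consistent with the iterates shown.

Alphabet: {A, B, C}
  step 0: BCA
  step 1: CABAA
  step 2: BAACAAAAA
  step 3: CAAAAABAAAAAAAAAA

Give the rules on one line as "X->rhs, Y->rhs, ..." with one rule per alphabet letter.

  step 2 ⇒ step 3: BAACAAAAA ⇒ CA·AA·AA·B·AA·AA·AA·AA·AA
    A ↦ AA
    B ↦ CA
    C ↦ B

A->AA, B->CA, C->B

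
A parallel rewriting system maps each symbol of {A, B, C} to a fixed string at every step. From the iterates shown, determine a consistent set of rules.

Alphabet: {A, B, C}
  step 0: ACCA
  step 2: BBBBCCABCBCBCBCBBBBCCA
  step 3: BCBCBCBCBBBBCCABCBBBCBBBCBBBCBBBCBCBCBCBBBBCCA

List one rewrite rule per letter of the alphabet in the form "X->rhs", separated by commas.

A->CCA, B->BC, C->BB

  step 2 ⇒ step 3: BBBBCCABCBCBCBCBBBBCCA ⇒ BC·BC·BC·BC·BB·BB·CCA·BC·BB·BC·BB·BC·BB·BC·BB·BC·BC·BC·BC·BB·BB·CCA
    A ↦ CCA
    B ↦ BC
    C ↦ BB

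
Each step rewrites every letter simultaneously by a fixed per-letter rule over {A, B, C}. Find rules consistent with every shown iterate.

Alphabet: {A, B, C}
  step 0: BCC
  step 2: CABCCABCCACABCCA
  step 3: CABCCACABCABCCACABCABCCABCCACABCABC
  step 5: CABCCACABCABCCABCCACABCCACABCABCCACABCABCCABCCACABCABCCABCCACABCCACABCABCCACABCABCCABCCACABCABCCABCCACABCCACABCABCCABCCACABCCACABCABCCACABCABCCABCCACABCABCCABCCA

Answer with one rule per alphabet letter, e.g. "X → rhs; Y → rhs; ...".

A->C, B->CA, C->CAB

  step 2 ⇒ step 3: CABCCABCCACABCCA ⇒ CAB·C·CA·CAB·CAB·C·CA·CAB·CAB·C·CAB·C·CA·CAB·CAB·C
    A ↦ C
    B ↦ CA
    C ↦ CAB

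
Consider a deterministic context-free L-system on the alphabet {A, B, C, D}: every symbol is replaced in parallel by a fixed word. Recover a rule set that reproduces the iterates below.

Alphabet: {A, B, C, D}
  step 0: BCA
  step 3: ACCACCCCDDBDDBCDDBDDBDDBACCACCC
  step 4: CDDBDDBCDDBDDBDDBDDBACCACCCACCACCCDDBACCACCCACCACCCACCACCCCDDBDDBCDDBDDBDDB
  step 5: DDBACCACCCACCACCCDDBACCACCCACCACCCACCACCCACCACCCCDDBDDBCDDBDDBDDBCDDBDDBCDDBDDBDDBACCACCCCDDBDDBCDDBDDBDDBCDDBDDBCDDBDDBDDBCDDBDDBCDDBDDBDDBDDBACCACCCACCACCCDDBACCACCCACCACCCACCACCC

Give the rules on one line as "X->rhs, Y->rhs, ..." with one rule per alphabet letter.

  step 4 ⇒ step 5: CDDBDDBCDDBDDBDDBDDBACCACCCACCACCCDDBACCACCCACCACCCACCACCCCDDBDDBCDDBDDBDDB ⇒ DDB·ACC·ACC·C·ACC·ACC·C·DDB·ACC·ACC·C·ACC·ACC·C·ACC·ACC·C·ACC·ACC·C·C·DDB·DDB·C·DDB·DDB·DDB·C·DDB·DDB·C·DDB·DDB·DDB·ACC·ACC·C·C·DDB·DDB·C·DDB·DDB·DDB·C·DDB·DDB·C·DDB·DDB·DDB·C·DDB·DDB·C·DDB·DDB·DDB·DDB·ACC·ACC·C·ACC·ACC·C·DDB·ACC·ACC·C·ACC·ACC·C·ACC·ACC·C
    A ↦ C
    B ↦ C
    C ↦ DDB
    D ↦ ACC

A->C, B->C, C->DDB, D->ACC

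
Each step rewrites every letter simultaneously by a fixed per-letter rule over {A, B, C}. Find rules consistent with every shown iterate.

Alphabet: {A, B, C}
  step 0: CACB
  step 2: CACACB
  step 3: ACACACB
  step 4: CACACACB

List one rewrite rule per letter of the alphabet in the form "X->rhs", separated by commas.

  step 3 ⇒ step 4: ACACACB ⇒ C·A·C·A·C·A·CB
    A ↦ C
    B ↦ CB
    C ↦ A

A->C, B->CB, C->A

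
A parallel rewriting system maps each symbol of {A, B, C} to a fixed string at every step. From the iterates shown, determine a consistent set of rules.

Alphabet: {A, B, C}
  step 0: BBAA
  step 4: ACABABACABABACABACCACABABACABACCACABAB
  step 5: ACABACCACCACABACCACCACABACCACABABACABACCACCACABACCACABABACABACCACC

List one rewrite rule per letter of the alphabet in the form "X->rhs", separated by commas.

A->AC, B->C, C->AB

  step 4 ⇒ step 5: ACABABACABABACABACCACABABACABACCACABAB ⇒ AC·AB·AC·C·AC·C·AC·AB·AC·C·AC·C·AC·AB·AC·C·AC·AB·AB·AC·AB·AC·C·AC·C·AC·AB·AC·C·AC·AB·AB·AC·AB·AC·C·AC·C
    A ↦ AC
    B ↦ C
    C ↦ AB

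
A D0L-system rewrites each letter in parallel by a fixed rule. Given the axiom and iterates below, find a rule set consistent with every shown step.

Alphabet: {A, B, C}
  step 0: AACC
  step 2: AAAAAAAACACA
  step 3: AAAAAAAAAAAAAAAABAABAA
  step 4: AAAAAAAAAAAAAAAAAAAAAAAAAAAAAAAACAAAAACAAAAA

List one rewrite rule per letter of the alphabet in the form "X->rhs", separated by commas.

A->AA, B->CA, C->B

  step 3 ⇒ step 4: AAAAAAAAAAAAAAAABAABAA ⇒ AA·AA·AA·AA·AA·AA·AA·AA·AA·AA·AA·AA·AA·AA·AA·AA·CA·AA·AA·CA·AA·AA
    A ↦ AA
    B ↦ CA
  step 2 ⇒ step 3: AAAAAAAACACA ⇒ AA·AA·AA·AA·AA·AA·AA·AA·B·AA·B·AA
    C ↦ B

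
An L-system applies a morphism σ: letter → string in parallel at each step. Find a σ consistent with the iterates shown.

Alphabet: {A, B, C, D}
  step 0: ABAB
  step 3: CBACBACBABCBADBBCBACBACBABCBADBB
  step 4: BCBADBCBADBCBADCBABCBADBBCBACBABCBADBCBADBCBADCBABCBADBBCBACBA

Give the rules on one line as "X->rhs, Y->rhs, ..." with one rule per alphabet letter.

A->D, B->CBA, C->B, D->BB

  step 3 ⇒ step 4: CBACBACBABCBADBBCBACBACBABCBADBB ⇒ B·CBA·D·B·CBA·D·B·CBA·D·CBA·B·CBA·D·BB·CBA·CBA·B·CBA·D·B·CBA·D·B·CBA·D·CBA·B·CBA·D·BB·CBA·CBA
    A ↦ D
    B ↦ CBA
    C ↦ B
    D ↦ BB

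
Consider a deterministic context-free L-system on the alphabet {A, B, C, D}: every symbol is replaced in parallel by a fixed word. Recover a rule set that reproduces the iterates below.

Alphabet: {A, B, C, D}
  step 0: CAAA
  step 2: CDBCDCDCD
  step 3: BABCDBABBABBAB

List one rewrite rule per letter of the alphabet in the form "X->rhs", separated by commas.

  step 2 ⇒ step 3: CDBCDCDCD ⇒ BA·B·CD·BA·B·BA·B·BA·B
    B ↦ CD
    C ↦ BA
    D ↦ B
    A ↦ B  (constrained at step 0)

A->B, B->CD, C->BA, D->B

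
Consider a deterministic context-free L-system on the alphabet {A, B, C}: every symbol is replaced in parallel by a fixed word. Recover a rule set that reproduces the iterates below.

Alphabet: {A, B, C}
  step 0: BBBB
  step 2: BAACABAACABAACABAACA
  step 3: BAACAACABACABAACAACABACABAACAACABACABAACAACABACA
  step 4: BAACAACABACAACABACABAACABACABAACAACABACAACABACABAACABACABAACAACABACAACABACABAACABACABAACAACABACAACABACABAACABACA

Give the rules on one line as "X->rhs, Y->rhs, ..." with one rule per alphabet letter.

  step 3 ⇒ step 4: BAACAACABACABAACAACABACABAACAACABACABAACAACABACA ⇒ BA·ACA·ACA·B·ACA·ACA·B·ACA·BA·ACA·B·ACA·BA·ACA·ACA·B·ACA·ACA·B·ACA·BA·ACA·B·ACA·BA·ACA·ACA·B·ACA·ACA·B·ACA·BA·ACA·B·ACA·BA·ACA·ACA·B·ACA·ACA·B·ACA·BA·ACA·B·ACA
    A ↦ ACA
    B ↦ BA
    C ↦ B

A->ACA, B->BA, C->B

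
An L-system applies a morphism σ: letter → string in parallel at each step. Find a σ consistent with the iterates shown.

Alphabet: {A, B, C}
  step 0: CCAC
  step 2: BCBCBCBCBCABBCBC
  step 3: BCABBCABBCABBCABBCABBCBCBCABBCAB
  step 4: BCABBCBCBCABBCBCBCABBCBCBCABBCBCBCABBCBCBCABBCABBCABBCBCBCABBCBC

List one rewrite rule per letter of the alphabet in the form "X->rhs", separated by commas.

  step 3 ⇒ step 4: BCABBCABBCABBCABBCABBCBCBCABBCAB ⇒ BC·AB·BC·BC·BC·AB·BC·BC·BC·AB·BC·BC·BC·AB·BC·BC·BC·AB·BC·BC·BC·AB·BC·AB·BC·AB·BC·BC·BC·AB·BC·BC
    A ↦ BC
    B ↦ BC
    C ↦ AB

A->BC, B->BC, C->AB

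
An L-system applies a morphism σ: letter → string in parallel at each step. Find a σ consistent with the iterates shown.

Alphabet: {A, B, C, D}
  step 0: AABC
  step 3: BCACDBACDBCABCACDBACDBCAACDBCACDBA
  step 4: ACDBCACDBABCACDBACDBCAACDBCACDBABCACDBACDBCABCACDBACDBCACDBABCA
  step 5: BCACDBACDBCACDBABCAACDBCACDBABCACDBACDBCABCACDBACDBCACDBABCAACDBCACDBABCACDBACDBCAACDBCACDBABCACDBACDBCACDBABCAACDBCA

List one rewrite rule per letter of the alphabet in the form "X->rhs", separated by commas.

A->BCA, B->A, C->CD, D->B

  step 4 ⇒ step 5: ACDBCACDBABCACDBACDBCAACDBCACDBABCACDBACDBCABCACDBACDBCACDBABCA ⇒ BCA·CD·B·A·CD·BCA·CD·B·A·BCA·A·CD·BCA·CD·B·A·BCA·CD·B·A·CD·BCA·BCA·CD·B·A·CD·BCA·CD·B·A·BCA·A·CD·BCA·CD·B·A·BCA·CD·B·A·CD·BCA·A·CD·BCA·CD·B·A·BCA·CD·B·A·CD·BCA·CD·B·A·BCA·A·CD·BCA
    A ↦ BCA
    B ↦ A
    C ↦ CD
    D ↦ B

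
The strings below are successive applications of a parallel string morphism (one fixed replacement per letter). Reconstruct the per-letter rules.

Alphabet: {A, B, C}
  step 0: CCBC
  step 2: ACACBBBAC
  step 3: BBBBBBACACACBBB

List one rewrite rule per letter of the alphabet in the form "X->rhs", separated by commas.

  step 2 ⇒ step 3: ACACBBBAC ⇒ BB·B·BB·B·AC·AC·AC·BB·B
    A ↦ BB
    B ↦ AC
    C ↦ B

A->BB, B->AC, C->B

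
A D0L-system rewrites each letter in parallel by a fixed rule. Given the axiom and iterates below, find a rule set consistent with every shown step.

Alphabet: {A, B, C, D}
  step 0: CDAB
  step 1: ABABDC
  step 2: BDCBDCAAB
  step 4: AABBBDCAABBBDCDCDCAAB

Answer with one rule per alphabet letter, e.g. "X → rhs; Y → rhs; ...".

A->B, B->DC, C->AB, D->A

  step 1 ⇒ step 2: ABABDC ⇒ B·DC·B·DC·A·AB
    A ↦ B
    B ↦ DC
    C ↦ AB
    D ↦ A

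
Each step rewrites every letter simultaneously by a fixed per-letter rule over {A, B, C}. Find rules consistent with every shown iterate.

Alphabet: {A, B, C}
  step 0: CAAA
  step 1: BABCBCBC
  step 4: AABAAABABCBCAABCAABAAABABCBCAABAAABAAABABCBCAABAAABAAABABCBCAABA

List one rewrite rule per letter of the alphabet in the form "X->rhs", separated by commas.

A->BC, B->AA, C->BA

  step 0 ⇒ step 1: CAAA ⇒ BA·BC·BC·BC
    A ↦ BC
    C ↦ BA
    B ↦ AA  (constrained at step 1)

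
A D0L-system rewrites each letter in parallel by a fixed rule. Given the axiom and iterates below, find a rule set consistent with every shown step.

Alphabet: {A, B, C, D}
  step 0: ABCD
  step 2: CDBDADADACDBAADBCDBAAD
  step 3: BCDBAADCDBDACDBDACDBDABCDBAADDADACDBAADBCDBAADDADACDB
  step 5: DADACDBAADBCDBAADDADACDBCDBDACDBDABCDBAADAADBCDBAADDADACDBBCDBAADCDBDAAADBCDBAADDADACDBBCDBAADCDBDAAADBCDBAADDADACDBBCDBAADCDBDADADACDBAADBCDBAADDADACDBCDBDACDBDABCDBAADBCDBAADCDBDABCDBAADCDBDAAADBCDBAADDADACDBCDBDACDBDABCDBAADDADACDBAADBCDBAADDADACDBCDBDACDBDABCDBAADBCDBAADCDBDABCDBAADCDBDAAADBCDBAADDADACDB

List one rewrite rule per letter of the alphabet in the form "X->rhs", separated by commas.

A->DA, B->AAD, C->B, D->CDB

  step 2 ⇒ step 3: CDBDADADACDBAADBCDBAAD ⇒ B·CDB·AAD·CDB·DA·CDB·DA·CDB·DA·B·CDB·AAD·DA·DA·CDB·AAD·B·CDB·AAD·DA·DA·CDB
    A ↦ DA
    B ↦ AAD
    C ↦ B
    D ↦ CDB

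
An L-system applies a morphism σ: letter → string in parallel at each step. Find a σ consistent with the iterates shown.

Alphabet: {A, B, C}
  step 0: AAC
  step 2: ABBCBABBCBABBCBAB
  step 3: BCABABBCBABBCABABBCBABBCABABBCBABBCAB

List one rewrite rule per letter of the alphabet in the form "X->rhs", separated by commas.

  step 2 ⇒ step 3: ABBCBABBCBABBCBAB ⇒ BC·AB·AB·BCB·AB·BC·AB·AB·BCB·AB·BC·AB·AB·BCB·AB·BC·AB
    A ↦ BC
    B ↦ AB
    C ↦ BCB

A->BC, B->AB, C->BCB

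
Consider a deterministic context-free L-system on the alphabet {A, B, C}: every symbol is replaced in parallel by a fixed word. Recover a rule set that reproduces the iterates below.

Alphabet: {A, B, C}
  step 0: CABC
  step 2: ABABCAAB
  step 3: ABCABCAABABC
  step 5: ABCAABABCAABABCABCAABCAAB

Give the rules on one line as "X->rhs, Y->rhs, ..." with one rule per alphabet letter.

A->AB, B->C, C->A

  step 2 ⇒ step 3: ABABCAAB ⇒ AB·C·AB·C·A·AB·AB·C
    A ↦ AB
    B ↦ C
    C ↦ A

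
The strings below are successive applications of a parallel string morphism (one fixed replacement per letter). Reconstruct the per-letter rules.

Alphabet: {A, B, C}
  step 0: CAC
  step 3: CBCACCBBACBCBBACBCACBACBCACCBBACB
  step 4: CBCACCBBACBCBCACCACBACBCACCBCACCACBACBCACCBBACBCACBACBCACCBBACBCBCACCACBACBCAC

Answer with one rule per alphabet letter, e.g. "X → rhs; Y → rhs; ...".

A->BA, B->CAC, C->CB

  step 3 ⇒ step 4: CBCACCBBACBCBBACBCACBACBCACCBBACB ⇒ CB·CAC·CB·BA·CB·CB·CAC·CAC·BA·CB·CAC·CB·CAC·CAC·BA·CB·CAC·CB·BA·CB·CAC·BA·CB·CAC·CB·BA·CB·CB·CAC·CAC·BA·CB·CAC
    A ↦ BA
    B ↦ CAC
    C ↦ CB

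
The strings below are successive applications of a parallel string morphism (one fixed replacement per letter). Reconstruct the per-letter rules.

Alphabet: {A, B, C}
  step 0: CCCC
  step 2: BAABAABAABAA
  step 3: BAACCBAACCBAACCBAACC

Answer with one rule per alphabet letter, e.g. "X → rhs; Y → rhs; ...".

  step 2 ⇒ step 3: BAABAABAABAA ⇒ BAA·C·C·BAA·C·C·BAA·C·C·BAA·C·C
    A ↦ C
    B ↦ BAA
    C ↦ B  (constrained at step 0)

A->C, B->BAA, C->B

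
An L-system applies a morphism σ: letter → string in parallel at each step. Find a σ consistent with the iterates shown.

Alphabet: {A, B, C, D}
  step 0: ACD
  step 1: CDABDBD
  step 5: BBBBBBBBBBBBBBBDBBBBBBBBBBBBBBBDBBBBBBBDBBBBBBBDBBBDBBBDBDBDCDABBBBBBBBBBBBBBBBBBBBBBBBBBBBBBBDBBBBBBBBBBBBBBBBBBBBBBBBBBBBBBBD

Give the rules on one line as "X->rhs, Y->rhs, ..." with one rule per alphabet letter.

  step 0 ⇒ step 1: ACD ⇒ CDA·BD·BD
    A ↦ CDA
    C ↦ BD
    D ↦ BD
    B ↦ BB  (constrained at step 1)

A->CDA, B->BB, C->BD, D->BD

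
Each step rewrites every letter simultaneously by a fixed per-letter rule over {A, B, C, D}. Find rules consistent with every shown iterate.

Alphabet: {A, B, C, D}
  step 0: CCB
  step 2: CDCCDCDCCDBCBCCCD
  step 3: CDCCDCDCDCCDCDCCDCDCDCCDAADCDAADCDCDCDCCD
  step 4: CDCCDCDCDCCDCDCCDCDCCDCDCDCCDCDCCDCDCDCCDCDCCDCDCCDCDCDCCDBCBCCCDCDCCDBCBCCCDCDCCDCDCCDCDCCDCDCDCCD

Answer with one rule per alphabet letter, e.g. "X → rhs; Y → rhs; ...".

A->BC, B->AAD, C->CD, D->CCD

  step 3 ⇒ step 4: CDCCDCDCDCCDCDCCDCDCDCCDAADCDAADCDCDCDCCD ⇒ CD·CCD·CD·CD·CCD·CD·CCD·CD·CCD·CD·CD·CCD·CD·CCD·CD·CD·CCD·CD·CCD·CD·CCD·CD·CD·CCD·BC·BC·CCD·CD·CCD·BC·BC·CCD·CD·CCD·CD·CCD·CD·CCD·CD·CD·CCD
    A ↦ BC
    C ↦ CD
    D ↦ CCD
  step 2 ⇒ step 3: CDCCDCDCCDBCBCCCD ⇒ CD·CCD·CD·CD·CCD·CD·CCD·CD·CD·CCD·AAD·CD·AAD·CD·CD·CD·CCD
    B ↦ AAD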